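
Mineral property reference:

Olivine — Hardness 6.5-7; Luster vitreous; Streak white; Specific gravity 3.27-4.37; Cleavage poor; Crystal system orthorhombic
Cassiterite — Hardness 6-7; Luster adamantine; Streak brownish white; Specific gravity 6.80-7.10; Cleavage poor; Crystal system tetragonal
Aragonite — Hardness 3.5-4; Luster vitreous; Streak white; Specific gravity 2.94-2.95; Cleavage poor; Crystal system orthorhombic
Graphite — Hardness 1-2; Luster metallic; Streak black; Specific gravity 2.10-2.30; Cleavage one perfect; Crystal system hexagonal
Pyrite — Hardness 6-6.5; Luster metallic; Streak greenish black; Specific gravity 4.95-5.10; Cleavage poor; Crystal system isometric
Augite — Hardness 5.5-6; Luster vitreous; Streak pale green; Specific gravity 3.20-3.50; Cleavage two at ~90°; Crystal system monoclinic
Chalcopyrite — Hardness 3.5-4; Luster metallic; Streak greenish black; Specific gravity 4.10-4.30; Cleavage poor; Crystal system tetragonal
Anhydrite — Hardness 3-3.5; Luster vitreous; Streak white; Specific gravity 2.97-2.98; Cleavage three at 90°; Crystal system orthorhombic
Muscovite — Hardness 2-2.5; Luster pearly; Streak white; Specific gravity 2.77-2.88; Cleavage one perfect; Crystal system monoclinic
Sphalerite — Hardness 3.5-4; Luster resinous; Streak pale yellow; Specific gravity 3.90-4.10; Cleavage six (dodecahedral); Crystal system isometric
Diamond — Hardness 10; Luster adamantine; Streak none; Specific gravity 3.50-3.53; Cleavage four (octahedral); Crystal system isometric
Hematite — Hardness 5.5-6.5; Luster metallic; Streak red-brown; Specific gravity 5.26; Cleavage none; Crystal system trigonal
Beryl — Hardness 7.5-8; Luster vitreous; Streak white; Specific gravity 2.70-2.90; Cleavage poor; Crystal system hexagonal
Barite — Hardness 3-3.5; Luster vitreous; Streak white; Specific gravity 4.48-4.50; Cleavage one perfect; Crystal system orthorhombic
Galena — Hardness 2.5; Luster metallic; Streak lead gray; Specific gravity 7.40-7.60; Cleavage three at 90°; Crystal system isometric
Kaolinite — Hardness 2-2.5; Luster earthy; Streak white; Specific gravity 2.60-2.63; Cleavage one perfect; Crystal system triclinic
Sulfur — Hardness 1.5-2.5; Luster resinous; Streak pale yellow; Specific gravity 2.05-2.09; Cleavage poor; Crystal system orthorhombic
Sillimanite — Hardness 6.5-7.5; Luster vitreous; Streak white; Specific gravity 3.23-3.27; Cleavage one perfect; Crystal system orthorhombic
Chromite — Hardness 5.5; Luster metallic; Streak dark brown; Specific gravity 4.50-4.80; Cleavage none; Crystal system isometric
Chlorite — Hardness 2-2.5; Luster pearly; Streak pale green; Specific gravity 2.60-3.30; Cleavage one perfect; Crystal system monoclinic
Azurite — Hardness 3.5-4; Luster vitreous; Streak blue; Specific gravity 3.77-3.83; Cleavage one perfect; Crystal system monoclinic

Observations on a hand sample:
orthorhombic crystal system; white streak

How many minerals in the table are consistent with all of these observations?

5

Orthorhombic crystal system: leaves Olivine, Aragonite, Anhydrite, Barite, Sulfur, Sillimanite.
White streak excludes Sulfur.
The minerals that satisfy all observations are Anhydrite, Aragonite, Barite, Olivine, Sillimanite.
That is 5 minerals.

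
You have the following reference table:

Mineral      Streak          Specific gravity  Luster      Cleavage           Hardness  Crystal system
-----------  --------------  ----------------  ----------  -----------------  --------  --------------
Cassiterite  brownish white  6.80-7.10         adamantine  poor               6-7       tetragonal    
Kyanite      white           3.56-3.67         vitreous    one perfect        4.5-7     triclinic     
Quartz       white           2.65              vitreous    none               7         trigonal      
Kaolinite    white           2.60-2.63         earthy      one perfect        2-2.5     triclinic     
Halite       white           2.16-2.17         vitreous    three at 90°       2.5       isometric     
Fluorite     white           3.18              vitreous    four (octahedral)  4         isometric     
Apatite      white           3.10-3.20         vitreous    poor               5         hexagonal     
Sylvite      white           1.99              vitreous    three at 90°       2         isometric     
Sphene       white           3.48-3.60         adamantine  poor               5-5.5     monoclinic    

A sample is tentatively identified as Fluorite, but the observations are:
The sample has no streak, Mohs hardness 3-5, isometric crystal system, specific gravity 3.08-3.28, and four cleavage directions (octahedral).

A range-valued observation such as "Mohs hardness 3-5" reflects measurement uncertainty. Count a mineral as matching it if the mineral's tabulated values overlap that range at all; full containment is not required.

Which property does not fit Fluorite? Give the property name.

streak

No streak: Fluorite has white streak — outside the reference range.
Mohs hardness 3-5: Fluorite has hardness 4 — consistent.
Isometric crystal system: Fluorite has isometric system — consistent.
Specific gravity 3.08-3.28: Fluorite has SG 3.18 — consistent.
Four cleavage directions (octahedral): Fluorite has cleavage four (octahedral) — consistent.
Everything matches except the streak.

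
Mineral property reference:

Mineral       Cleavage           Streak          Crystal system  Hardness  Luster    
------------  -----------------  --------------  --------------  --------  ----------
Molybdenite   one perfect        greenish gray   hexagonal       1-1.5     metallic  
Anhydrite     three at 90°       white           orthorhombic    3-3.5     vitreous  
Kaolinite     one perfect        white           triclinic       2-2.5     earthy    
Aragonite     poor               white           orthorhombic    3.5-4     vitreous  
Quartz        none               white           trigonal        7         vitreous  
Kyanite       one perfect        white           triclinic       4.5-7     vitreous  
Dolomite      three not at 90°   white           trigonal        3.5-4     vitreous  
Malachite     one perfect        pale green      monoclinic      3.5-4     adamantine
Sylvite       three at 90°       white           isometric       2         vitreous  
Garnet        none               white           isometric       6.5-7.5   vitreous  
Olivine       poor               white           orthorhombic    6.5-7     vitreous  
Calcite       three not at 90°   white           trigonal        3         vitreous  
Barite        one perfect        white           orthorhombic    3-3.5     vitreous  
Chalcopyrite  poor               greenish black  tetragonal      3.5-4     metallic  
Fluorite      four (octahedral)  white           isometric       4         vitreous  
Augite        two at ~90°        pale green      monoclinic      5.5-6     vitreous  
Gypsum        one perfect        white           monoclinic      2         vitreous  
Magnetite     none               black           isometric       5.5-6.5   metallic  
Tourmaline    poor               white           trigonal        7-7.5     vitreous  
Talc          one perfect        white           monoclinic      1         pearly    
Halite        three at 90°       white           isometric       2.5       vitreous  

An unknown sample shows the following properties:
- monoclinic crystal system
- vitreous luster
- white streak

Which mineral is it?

Gypsum

Monoclinic crystal system — narrows the field to Malachite, Augite, Gypsum, Talc.
Vitreous luster excludes Malachite, Talc.
White streak is inconsistent with Augite.
The only mineral consistent with every observation is Gypsum.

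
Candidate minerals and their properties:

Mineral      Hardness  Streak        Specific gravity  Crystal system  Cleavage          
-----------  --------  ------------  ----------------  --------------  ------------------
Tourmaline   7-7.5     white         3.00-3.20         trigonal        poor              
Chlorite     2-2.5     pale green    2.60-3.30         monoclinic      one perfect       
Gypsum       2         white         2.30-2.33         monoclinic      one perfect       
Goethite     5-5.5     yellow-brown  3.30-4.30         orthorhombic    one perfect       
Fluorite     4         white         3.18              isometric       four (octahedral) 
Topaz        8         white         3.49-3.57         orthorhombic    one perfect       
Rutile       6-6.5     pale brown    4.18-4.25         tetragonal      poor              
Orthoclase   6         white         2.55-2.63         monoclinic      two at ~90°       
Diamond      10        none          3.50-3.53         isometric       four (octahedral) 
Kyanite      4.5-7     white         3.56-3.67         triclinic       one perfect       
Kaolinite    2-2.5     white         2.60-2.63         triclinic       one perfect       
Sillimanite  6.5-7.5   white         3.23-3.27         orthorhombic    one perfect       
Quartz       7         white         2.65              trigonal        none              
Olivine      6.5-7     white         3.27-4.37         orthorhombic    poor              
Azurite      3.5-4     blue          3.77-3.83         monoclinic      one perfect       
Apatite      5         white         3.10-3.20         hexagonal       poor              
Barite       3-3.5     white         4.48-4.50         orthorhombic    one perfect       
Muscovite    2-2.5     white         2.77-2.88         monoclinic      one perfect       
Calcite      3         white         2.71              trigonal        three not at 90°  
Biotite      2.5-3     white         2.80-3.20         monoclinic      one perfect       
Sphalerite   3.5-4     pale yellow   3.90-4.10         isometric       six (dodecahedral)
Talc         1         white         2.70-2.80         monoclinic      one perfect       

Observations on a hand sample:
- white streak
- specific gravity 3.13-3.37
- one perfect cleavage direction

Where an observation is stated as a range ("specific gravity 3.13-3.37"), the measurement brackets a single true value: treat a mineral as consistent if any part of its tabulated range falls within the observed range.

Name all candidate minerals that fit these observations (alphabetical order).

Biotite, Sillimanite

White streak is inconsistent with Chlorite, Goethite, Rutile, Diamond, Azurite, Sphalerite.
Specific gravity 3.13-3.37 — leaves Tourmaline, Fluorite, Sillimanite, Olivine, Apatite, Biotite.
One perfect cleavage direction — only Sillimanite, Biotite remain.
Remaining candidates: Biotite, Sillimanite.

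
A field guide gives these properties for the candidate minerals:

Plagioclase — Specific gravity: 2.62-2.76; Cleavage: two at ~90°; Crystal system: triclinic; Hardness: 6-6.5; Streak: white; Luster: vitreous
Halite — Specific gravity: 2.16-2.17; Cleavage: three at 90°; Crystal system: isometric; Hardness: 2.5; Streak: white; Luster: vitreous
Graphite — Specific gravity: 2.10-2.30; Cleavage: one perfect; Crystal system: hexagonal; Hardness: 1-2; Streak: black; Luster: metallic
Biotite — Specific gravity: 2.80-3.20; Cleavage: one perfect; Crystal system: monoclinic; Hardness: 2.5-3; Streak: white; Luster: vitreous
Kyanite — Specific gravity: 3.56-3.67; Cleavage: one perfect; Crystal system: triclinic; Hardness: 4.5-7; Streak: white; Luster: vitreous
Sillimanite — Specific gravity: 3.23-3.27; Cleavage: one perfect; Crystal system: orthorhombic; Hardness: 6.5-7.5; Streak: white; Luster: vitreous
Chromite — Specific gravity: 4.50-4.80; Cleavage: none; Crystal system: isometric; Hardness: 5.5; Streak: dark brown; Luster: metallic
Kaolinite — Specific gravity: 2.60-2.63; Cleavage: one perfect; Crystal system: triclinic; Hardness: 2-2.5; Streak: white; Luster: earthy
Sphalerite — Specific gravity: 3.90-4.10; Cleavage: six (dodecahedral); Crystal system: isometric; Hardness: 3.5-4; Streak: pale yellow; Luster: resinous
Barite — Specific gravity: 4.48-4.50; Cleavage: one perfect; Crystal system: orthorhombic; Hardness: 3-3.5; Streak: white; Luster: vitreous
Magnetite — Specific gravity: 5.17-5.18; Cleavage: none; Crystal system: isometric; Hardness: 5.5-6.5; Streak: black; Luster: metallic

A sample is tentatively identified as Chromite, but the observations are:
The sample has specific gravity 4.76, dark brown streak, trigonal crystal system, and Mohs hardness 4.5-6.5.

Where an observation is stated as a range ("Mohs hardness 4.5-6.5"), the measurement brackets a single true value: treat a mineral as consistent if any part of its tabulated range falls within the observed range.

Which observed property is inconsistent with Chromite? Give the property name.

crystal system

Specific gravity 4.76: Chromite has SG 4.50-4.80 — within range.
Dark brown streak: Chromite has dark brown streak — within range.
Trigonal crystal system: Chromite has isometric system — inconsistent.
Mohs hardness 4.5-6.5: Chromite has hardness 5.5 — within range.
The crystal system is the one property that does not fit.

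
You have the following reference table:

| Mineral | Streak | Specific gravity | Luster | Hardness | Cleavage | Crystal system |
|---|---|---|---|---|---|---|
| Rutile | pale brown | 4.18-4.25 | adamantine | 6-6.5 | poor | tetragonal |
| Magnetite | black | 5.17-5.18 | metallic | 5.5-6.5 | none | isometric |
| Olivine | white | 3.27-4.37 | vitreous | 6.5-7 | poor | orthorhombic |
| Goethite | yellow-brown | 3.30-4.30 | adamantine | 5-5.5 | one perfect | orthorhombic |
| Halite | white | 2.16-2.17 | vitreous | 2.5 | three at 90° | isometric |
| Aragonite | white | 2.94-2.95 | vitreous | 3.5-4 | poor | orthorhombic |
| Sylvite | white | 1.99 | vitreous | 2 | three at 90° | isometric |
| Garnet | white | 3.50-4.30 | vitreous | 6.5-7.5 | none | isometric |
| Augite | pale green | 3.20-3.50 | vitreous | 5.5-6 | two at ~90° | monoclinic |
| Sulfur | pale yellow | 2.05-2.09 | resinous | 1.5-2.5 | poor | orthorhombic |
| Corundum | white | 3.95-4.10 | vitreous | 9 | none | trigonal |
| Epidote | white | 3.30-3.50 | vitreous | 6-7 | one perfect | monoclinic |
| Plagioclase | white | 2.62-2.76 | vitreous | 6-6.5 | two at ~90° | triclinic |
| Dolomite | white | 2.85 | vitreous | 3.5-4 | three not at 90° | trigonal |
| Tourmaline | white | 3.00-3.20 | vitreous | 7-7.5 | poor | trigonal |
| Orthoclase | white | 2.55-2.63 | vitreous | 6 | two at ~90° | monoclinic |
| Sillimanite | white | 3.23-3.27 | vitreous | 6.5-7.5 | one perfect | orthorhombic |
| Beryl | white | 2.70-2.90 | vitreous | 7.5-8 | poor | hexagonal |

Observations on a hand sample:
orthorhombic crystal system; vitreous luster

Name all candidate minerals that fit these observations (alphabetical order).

Aragonite, Olivine, Sillimanite

Orthorhombic crystal system — only Olivine, Goethite, Aragonite, Sulfur, Sillimanite remain.
Vitreous luster excludes Goethite, Sulfur.
Remaining candidates: Aragonite, Olivine, Sillimanite.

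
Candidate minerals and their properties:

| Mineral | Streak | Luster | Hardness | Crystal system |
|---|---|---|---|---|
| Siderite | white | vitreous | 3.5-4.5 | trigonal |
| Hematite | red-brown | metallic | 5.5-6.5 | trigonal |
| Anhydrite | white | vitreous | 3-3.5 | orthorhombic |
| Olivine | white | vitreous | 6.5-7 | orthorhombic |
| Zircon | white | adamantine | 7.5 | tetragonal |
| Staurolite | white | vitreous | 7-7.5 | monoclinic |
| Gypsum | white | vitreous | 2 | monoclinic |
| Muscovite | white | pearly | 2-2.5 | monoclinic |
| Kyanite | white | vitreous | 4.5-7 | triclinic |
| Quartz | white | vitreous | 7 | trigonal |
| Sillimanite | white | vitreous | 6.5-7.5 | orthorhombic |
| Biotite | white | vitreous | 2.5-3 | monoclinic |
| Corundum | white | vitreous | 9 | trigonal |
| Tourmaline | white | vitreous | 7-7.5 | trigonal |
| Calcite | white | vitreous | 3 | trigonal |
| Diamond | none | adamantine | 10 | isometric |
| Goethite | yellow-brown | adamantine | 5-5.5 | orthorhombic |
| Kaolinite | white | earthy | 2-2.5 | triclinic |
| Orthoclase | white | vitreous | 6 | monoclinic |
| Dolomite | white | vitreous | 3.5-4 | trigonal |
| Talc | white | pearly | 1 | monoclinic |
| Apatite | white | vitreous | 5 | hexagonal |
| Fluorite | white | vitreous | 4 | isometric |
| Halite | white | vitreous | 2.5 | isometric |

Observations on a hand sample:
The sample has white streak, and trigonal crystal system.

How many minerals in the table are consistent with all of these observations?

6

White streak rules out Hematite, Diamond, Goethite.
Trigonal crystal system — Siderite, Quartz, Corundum, Tourmaline, Calcite, Dolomite remain.
Consistent with every observation: Calcite, Corundum, Dolomite, Quartz, Siderite, Tourmaline.
That is 6 minerals.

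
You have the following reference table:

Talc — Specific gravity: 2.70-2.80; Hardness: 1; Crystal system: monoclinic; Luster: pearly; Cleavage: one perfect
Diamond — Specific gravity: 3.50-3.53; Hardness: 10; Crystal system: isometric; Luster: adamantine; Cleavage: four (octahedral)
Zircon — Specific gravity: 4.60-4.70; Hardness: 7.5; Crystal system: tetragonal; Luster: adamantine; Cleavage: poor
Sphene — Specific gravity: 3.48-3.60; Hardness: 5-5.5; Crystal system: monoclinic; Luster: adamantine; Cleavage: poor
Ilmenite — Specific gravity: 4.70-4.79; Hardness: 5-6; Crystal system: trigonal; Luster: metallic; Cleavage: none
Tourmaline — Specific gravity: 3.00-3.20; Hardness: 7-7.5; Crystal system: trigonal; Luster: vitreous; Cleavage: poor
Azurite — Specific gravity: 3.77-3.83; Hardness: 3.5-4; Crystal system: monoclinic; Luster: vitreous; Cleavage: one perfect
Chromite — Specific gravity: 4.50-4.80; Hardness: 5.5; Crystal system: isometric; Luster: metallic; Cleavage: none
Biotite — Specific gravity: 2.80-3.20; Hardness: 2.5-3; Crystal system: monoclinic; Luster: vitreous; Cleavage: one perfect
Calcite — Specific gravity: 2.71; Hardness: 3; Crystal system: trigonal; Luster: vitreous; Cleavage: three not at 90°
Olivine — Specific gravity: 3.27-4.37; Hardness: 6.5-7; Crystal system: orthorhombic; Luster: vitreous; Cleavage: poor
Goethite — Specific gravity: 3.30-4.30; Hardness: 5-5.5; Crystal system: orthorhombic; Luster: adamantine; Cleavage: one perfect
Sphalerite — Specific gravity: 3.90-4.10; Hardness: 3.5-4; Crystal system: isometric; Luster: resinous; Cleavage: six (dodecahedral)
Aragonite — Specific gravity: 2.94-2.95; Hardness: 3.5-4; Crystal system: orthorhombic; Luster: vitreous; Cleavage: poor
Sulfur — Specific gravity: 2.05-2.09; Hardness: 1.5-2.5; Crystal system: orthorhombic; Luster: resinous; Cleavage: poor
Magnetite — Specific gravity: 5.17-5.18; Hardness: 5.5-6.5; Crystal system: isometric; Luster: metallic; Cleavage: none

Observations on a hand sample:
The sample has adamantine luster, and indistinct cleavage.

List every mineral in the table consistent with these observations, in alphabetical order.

Adamantine luster: Diamond, Zircon, Sphene, Goethite remain.
Indistinct cleavage excludes Diamond, Goethite.
Remaining candidates: Sphene, Zircon.

Sphene, Zircon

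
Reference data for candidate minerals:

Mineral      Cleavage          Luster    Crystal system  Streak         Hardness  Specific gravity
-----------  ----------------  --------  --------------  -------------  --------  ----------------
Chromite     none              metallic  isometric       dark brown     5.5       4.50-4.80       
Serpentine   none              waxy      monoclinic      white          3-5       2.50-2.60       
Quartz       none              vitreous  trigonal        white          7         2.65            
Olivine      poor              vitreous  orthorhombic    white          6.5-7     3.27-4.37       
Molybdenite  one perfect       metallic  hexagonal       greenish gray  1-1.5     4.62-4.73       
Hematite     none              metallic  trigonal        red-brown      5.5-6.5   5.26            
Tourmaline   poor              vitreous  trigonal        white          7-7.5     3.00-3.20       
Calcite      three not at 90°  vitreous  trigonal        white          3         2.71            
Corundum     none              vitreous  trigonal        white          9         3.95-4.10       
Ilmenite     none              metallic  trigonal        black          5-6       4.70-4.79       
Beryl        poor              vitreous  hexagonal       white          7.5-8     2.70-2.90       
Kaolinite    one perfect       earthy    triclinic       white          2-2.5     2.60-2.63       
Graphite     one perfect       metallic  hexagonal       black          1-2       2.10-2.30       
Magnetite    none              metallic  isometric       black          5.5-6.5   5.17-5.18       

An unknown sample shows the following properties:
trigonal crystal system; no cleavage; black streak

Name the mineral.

Trigonal crystal system — narrows the field to Quartz, Hematite, Tourmaline, Calcite, Corundum, Ilmenite.
No cleavage is inconsistent with Tourmaline, Calcite.
Black streak — Ilmenite remains.
Ilmenite is the sole remaining match.

Ilmenite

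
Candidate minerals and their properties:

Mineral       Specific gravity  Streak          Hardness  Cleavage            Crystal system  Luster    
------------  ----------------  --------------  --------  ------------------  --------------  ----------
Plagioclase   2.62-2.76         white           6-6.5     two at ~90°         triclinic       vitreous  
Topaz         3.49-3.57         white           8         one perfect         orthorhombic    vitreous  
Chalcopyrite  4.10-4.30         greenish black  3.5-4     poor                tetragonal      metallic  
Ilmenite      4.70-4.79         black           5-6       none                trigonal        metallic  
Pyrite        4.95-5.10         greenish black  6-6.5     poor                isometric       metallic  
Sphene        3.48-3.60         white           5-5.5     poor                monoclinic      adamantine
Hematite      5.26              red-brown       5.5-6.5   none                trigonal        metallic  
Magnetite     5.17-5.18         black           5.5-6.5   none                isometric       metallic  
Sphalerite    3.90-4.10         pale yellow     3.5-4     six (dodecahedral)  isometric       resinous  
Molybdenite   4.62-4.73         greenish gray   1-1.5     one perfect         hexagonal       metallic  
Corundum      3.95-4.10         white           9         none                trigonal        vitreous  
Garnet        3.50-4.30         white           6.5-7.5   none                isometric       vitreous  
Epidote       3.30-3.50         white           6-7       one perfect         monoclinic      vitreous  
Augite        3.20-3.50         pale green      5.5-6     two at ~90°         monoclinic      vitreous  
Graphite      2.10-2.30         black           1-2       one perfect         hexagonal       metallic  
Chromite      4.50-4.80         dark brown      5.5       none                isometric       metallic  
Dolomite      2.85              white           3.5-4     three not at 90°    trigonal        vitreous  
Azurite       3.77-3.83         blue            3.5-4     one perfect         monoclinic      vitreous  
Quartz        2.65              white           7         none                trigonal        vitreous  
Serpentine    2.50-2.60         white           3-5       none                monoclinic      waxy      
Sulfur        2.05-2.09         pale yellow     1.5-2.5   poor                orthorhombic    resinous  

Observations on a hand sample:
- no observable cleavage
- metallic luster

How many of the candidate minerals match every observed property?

4

No observable cleavage — Ilmenite, Hematite, Magnetite, Corundum, Garnet, Chromite, Quartz, Serpentine remain.
Metallic luster rules out Corundum, Garnet, Quartz, Serpentine.
The minerals that satisfy all observations are Chromite, Hematite, Ilmenite, Magnetite.
That is 4 minerals.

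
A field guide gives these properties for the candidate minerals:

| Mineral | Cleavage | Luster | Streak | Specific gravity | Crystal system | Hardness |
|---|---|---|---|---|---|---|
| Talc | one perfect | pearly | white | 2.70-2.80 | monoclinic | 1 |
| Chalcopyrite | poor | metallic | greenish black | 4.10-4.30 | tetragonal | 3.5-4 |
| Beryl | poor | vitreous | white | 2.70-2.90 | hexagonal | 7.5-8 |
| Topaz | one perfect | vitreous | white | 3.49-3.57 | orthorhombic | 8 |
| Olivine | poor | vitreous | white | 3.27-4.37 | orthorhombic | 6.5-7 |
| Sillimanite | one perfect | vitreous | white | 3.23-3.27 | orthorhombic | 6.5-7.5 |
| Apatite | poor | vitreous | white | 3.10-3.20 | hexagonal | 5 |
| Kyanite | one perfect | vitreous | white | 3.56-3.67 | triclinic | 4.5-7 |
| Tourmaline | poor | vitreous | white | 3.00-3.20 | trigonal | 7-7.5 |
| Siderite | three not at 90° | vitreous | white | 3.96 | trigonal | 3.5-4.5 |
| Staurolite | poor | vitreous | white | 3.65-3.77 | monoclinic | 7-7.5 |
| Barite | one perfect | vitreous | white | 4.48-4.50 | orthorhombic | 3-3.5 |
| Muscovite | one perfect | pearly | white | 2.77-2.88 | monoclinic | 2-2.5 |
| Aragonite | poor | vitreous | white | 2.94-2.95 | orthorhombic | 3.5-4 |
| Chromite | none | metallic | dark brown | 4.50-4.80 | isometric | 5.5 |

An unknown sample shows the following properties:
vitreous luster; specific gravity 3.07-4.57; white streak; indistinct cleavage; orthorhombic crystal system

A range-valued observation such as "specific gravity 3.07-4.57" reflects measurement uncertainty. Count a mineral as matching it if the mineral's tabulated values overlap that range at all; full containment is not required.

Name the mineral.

Vitreous luster eliminates Talc, Chalcopyrite, Muscovite, Chromite.
Specific gravity 3.07-4.57 is inconsistent with Beryl, Aragonite.
White streak — no further eliminations.
Indistinct cleavage — leaves Olivine, Apatite, Tourmaline, Staurolite.
Orthorhombic crystal system — narrows the field to Olivine.
Olivine is the sole remaining match.

Olivine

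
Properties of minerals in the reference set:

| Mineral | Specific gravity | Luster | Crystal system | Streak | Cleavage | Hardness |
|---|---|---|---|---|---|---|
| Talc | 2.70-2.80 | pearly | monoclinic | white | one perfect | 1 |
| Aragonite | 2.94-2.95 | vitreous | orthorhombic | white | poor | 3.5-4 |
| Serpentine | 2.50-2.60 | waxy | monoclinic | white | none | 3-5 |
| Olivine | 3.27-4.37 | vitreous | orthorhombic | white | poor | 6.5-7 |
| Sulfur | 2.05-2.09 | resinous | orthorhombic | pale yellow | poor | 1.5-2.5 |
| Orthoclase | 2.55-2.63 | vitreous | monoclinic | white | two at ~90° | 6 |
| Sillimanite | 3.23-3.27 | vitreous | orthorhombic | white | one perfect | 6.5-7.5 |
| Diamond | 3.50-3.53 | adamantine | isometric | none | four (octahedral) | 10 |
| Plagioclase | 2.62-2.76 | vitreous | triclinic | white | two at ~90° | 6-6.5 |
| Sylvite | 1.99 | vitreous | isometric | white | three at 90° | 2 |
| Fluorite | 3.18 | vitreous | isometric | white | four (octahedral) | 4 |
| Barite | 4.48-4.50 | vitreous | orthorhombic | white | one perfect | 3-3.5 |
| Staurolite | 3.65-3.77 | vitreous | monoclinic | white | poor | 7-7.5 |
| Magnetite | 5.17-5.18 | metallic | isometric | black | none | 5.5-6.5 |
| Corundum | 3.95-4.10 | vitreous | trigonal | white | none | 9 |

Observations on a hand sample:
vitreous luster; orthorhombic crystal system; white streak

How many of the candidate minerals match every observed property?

Vitreous luster excludes Talc, Serpentine, Sulfur, Diamond, Magnetite.
Orthorhombic crystal system: leaves Aragonite, Olivine, Sillimanite, Barite.
White streak: all remaining candidates fit.
Remaining candidates: Aragonite, Barite, Olivine, Sillimanite.
That is 4 minerals.

4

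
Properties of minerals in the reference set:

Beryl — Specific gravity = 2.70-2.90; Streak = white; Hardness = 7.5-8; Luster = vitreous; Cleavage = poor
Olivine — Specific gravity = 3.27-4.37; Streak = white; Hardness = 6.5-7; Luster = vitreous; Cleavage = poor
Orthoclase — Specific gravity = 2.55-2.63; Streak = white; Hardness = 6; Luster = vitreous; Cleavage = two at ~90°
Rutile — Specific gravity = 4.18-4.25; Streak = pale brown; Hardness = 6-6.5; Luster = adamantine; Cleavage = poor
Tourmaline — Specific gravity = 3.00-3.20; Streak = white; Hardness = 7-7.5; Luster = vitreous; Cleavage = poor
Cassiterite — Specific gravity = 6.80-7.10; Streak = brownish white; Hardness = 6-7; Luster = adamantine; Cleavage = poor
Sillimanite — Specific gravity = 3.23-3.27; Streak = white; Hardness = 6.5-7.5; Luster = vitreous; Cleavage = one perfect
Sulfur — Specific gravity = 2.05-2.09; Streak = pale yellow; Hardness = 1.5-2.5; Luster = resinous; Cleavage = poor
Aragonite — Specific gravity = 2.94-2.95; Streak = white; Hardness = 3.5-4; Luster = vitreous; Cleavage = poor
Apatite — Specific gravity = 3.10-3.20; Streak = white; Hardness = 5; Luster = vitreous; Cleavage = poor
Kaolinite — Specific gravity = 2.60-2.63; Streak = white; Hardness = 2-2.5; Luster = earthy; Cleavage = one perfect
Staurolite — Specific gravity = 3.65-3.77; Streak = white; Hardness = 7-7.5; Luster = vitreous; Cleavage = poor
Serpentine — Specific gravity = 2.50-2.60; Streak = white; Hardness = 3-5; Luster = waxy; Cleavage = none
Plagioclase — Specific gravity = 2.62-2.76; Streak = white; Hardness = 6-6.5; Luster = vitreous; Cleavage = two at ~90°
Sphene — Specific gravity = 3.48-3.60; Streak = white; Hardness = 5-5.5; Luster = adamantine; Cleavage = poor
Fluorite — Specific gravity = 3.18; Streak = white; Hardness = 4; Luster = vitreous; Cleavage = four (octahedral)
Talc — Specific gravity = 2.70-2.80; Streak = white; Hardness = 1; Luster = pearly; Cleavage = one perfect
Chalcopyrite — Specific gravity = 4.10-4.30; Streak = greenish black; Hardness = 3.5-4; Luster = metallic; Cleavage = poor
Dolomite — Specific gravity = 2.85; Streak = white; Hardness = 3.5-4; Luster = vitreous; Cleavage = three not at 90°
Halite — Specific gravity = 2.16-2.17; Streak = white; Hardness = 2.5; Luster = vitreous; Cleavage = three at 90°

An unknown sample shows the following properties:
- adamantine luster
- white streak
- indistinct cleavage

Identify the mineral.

Adamantine luster: Rutile, Cassiterite, Sphene remain.
White streak: narrows the field to Sphene.
Indistinct cleavage: no further eliminations.
Only Sphene satisfies all observations.

Sphene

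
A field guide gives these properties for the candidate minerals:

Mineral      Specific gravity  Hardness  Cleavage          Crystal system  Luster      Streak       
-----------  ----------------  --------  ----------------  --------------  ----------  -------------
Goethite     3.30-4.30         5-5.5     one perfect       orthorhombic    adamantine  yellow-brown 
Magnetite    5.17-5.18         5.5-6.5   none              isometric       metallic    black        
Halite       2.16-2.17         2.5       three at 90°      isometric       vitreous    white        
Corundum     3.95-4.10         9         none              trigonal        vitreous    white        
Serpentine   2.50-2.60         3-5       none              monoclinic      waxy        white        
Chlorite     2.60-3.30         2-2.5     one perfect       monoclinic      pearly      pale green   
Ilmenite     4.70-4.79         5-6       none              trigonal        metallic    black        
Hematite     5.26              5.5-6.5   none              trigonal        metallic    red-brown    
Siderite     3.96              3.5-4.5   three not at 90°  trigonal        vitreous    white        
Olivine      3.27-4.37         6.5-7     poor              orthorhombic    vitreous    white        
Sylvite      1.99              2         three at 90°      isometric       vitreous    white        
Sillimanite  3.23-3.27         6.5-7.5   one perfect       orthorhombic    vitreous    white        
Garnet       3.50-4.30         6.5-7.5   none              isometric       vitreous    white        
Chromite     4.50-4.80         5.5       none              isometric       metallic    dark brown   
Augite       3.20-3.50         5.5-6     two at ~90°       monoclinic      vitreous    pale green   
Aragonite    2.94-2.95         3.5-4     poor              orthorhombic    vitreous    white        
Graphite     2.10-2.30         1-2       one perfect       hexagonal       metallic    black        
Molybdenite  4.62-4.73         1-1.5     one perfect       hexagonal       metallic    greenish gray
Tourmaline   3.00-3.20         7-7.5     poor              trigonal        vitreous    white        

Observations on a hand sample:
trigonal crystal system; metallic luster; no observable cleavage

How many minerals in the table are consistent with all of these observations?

2

Trigonal crystal system — only Corundum, Ilmenite, Hematite, Siderite, Tourmaline remain.
Metallic luster — leaves Ilmenite, Hematite.
No observable cleavage — no further eliminations.
Consistent with every observation: Hematite, Ilmenite.
That is 2 minerals.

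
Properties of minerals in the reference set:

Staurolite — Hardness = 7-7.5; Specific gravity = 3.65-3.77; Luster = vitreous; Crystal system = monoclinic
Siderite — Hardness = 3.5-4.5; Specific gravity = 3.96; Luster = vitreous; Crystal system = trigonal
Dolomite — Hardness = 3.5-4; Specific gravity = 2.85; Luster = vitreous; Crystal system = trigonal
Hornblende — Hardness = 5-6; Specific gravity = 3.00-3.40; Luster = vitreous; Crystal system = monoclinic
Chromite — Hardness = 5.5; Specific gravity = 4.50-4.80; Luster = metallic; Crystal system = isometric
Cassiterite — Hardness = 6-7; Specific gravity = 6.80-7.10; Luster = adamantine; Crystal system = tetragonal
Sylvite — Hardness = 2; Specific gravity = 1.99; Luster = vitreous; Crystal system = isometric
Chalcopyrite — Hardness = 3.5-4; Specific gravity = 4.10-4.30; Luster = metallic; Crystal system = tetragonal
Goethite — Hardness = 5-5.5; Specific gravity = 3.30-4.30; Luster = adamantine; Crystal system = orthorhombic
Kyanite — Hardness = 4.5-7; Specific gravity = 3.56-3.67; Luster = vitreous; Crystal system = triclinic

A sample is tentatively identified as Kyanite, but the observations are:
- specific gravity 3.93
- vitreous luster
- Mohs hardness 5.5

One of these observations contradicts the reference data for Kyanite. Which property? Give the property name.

Specific gravity 3.93: Kyanite has SG 3.56-3.67 — outside the reference range.
Vitreous luster: Kyanite has vitreous luster — agrees.
Mohs hardness 5.5: Kyanite has hardness 4.5-7 — agrees.
The specific gravity is the one property that does not fit.

specific gravity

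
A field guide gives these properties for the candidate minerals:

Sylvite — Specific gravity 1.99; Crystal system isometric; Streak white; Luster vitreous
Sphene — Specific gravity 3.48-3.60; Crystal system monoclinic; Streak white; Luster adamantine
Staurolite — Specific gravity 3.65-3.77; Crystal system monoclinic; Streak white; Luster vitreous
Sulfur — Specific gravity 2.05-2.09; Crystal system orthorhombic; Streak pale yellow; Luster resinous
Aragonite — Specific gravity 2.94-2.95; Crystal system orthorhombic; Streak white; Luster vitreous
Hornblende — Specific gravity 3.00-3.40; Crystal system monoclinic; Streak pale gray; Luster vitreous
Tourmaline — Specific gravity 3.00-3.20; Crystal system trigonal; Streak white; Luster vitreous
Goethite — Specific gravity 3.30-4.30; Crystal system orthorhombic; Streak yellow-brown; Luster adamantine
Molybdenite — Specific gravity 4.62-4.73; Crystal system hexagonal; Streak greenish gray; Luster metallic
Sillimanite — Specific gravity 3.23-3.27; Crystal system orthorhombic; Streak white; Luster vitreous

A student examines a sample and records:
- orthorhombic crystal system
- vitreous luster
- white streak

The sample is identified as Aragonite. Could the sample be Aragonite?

Yes

Orthorhombic crystal system — matches Aragonite (orthorhombic system).
Vitreous luster — matches Aragonite (vitreous luster).
White streak — matches Aragonite (white streak).
Nothing contradicts Aragonite.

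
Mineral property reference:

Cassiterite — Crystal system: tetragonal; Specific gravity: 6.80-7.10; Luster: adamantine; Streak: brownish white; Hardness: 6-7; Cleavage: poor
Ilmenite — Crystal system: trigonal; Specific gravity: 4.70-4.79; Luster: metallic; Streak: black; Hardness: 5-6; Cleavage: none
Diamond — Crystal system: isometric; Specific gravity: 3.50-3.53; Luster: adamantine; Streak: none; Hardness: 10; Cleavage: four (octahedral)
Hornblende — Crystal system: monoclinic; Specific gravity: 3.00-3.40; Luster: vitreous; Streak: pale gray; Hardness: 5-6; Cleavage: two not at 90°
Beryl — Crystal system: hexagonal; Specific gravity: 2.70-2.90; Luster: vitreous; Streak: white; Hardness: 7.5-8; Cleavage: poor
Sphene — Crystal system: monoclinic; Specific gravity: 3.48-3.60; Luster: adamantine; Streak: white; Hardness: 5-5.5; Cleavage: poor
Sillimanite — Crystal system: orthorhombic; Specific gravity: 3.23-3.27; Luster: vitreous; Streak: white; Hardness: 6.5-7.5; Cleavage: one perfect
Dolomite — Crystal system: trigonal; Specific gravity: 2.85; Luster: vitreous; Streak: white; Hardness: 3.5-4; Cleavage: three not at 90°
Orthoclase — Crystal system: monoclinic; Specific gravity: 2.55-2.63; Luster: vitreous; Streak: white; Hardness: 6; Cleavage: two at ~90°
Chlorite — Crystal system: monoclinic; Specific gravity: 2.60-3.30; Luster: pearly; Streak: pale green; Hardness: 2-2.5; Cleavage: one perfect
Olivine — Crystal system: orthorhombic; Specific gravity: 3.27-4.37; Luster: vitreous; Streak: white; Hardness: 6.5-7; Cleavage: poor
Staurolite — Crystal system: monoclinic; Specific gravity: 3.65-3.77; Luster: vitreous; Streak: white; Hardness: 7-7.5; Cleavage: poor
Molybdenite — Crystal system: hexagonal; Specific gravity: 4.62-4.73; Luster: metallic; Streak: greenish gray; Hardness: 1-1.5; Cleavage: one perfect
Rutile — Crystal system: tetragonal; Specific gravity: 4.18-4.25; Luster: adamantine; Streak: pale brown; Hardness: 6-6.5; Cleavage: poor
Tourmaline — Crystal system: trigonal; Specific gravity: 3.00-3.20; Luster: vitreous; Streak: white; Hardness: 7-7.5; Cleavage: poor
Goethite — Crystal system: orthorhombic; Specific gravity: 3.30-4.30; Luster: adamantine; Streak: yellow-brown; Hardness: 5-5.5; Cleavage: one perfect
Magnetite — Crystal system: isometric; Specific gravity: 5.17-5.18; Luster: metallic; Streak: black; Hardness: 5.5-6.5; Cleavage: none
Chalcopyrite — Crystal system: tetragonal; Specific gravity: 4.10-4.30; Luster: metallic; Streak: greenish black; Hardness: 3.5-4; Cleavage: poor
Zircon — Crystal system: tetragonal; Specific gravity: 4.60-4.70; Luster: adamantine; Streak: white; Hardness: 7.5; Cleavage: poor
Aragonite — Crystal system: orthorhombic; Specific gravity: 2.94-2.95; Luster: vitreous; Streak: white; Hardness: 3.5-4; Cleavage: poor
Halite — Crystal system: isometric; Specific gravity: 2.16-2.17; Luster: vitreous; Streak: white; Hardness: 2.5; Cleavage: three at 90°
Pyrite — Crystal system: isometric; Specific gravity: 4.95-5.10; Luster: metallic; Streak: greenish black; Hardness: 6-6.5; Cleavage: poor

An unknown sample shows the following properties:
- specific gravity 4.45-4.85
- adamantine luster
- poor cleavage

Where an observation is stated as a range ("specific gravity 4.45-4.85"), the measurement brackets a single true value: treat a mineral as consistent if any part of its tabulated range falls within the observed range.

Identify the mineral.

Specific gravity 4.45-4.85: Ilmenite, Molybdenite, Zircon remain.
Adamantine luster: narrows the field to Zircon.
Poor cleavage: all remaining candidates fit.
Zircon is the sole remaining match.

Zircon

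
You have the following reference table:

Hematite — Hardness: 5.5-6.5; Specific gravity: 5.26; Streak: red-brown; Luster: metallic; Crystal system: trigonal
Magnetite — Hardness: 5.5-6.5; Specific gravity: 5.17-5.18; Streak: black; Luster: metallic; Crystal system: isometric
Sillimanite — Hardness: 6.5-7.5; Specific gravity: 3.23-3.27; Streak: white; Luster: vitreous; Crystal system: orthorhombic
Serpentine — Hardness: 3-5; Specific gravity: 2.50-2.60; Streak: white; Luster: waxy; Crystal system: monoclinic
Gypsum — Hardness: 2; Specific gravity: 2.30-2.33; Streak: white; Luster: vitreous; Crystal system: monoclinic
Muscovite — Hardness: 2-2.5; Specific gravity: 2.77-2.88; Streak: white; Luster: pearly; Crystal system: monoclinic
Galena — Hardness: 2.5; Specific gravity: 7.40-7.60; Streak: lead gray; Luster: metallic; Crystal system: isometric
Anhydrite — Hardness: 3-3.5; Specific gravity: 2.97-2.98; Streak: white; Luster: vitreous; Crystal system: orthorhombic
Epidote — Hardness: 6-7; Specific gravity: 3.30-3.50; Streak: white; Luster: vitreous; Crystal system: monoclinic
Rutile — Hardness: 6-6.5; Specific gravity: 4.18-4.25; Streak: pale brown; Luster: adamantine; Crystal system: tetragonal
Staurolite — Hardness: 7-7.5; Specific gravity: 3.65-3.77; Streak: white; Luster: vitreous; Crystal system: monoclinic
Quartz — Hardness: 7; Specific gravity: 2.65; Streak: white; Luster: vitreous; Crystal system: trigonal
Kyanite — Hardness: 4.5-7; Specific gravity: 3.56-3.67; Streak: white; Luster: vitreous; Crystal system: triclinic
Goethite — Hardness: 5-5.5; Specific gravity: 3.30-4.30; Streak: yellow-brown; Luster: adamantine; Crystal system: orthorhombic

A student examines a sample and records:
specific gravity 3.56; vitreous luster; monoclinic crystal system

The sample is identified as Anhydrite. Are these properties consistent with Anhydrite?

No

Specific gravity 3.56 — Anhydrite has SG 2.97-2.98; inconsistent.
Vitreous luster — fits Anhydrite (vitreous luster).
Monoclinic crystal system — Anhydrite has orthorhombic system; inconsistent.
2 of the observed properties are inconsistent with Anhydrite.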